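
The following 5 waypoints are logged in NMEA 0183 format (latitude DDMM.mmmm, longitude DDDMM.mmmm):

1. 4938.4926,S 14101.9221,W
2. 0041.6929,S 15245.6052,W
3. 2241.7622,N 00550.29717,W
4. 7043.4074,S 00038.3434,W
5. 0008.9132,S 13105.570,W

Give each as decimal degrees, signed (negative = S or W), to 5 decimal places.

Point 1:
  Lat: split at 2 digits → 49° and 38.4926′; 49 + 38.4926/60 = 49.641543
  hemisphere S, so the sign is −
  Lon: degrees = first 3 digits = 141, minutes = 1.9221; 141 + 1.9221/60 = 141.032035
  W → negative
Point 2:
  Lat: split at 2 digits → 00° and 41.6929′; 0 + 41.6929/60 = 0.694882
  S → negative
  Longitude: split at 3 digits → 152° and 45.6052′; 152 + 45.6052/60 = 152.760087
  W → negative
Point 3:
  Latitude: degrees = first 2 digits = 22, minutes = 41.7622; 22 + 41.7622/60 = 22.696037
  N → positive
  λ: split at 3 digits → 005° and 50.29717′; 5 + 50.29717/60 = 5.838286
  W → negative
Point 4:
  Lat: degrees = first 2 digits = 70, minutes = 43.4074; 70 + 43.4074/60 = 70.723457
  S ⇒ negate
  Longitude: degrees = first 3 digits = 0, minutes = 38.3434; 0 + 38.3434/60 = 0.639057
  W ⇒ negate
Point 5:
  φ: degrees = first 2 digits = 0, minutes = 8.9132; 0 + 8.9132/60 = 0.148553
  hemisphere S, so the sign is −
  Lon: split at 3 digits → 131° and 5.57′; 131 + 5.57/60 = 131.092833
  W → negative

1. -49.64154, -141.03204
2. -0.69488, -152.76009
3. 22.69604, -5.83829
4. -70.72346, -0.63906
5. -0.14855, -131.09283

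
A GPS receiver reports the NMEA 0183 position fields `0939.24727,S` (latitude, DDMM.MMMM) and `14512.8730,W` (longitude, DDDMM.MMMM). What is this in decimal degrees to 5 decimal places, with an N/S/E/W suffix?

φ: degrees = first 2 digits = 9, minutes = 39.24727; 9 + 39.24727/60 = 9.654121
λ: degrees = first 3 digits = 145, minutes = 12.873; 145 + 12.873/60 = 145.214550

9.65412° S, 145.21455° W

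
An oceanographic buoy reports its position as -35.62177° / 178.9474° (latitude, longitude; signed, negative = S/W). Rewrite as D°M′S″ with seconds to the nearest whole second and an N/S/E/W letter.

35°37′18″ S, 178°56′51″ E

Latitude is negative → S; |value| = 35.621770
Latitude: whole degrees 35; 37.30620′ → 37′ and 18.37″
λ: 0.947400° → 56.84400′; 0.84400 × 60 = 50.64″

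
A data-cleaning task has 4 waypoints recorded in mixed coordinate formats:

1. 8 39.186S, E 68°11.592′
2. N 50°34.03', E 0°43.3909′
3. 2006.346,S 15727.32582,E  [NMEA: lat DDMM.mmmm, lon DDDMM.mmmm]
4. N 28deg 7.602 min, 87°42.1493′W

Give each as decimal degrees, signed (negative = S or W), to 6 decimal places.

1. -8.653100, 68.193200
2. 50.567167, 0.723182
3. -20.105767, 157.455430
4. 28.126700, -87.702488

Point 1:
  φ: 8 + 39.186/60 = 8.6531000
  S ⇒ negate
  λ: 11.592′ = 0.193200°; total 68.1932000
  E → positive
Point 2:
  Latitude: 50 + 34.03/60 = 50.5671667
  N → positive
  Lon: 43.3909′ = 0.723182°; total 0.7231817
  E ⇒ keep positive
Point 3:
  φ: degrees = first 2 digits = 20, minutes = 6.346; 20 + 6.346/60 = 20.1057667
  S → negative
  λ: split at 3 digits → 157° and 27.32582′; 157 + 27.32582/60 = 157.4554303
  E ⇒ keep positive
Point 4:
  Latitude: 7.602′ = 0.126700°; total 28.1267000
  N → positive
  Lon: 42.1493′ = 0.702488°; total 87.7024883
  hemisphere W, so the sign is −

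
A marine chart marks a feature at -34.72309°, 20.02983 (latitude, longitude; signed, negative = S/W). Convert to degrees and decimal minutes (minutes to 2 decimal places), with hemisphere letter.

Latitude is negative → S; |value| = 34.723090
Latitude: minutes = (34.723090 − 34) × 60 = 43.3854
Lon: 20° + 0.029830 × 60 = 20° 1.7898′

34° 43.39′ S, 20° 1.79′ E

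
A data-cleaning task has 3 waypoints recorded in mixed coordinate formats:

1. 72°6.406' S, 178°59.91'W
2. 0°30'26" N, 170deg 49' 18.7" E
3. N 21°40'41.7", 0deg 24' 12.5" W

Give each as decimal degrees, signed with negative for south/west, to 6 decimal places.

Point 1:
  Lat: 72 + 6.406/60 = 72.1067667
  S ⇒ negate
  λ: 178 + 59.91/60 = 178.9985000
  W → negative
Point 2:
  Latitude: 0° + 30/60 + 26/3600 = 0 + 0.500000 + 0.007222 = 0.5072222
  N → positive
  Longitude: 170 + 49/60 + 18.7/3600 = 170.8218611
  E ⇒ keep positive
Point 3:
  Latitude: 40′ + 41.7″ = 40.69500′; 21 + 40.69500/60 = 21.6782500
  N ⇒ keep positive
  Lon: 0 + 24/60 + 12.5/3600 = 0.4034722
  W ⇒ negate

1. -72.106767, -178.998500
2. 0.507222, 170.821861
3. 21.678250, -0.403472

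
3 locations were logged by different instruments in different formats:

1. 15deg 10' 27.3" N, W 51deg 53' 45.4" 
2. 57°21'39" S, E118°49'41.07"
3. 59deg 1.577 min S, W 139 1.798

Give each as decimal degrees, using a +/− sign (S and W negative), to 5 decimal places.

1. 15.17425, -51.89594
2. -57.36083, 118.82808
3. -59.02628, -139.02997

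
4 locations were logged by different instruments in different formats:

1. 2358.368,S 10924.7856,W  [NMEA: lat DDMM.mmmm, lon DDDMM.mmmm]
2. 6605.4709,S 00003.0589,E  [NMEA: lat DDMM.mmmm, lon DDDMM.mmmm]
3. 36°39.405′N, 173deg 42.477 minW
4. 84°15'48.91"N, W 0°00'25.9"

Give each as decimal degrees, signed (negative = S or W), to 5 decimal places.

Point 1:
  φ: degrees = first 2 digits = 23, minutes = 58.368; 23 + 58.368/60 = 23.972800
  S → negative
  Longitude: split at 3 digits → 109° and 24.7856′; 109 + 24.7856/60 = 109.413093
  hemisphere W, so the sign is −
Point 2:
  Lat: degrees = first 2 digits = 66, minutes = 5.4709; 66 + 5.4709/60 = 66.091182
  hemisphere S, so the sign is −
  λ: degrees = first 3 digits = 0, minutes = 3.0589; 0 + 3.0589/60 = 0.050982
  E ⇒ keep positive
Point 3:
  Lat: 39.405′ = 0.656750°; total 36.656750
  N → positive
  Longitude: 42.477′ = 0.707950°; total 173.707950
  hemisphere W, so the sign is −
Point 4:
  Latitude: 84 + 15/60 + 48.91/3600 = 84.263586
  N ⇒ keep positive
  λ: 0′ + 25.9″ = 0.43167′; 0 + 0.43167/60 = 0.007194
  W ⇒ negate

1. -23.97280, -109.41309
2. -66.09118, 0.05098
3. 36.65675, -173.70795
4. 84.26359, -0.00719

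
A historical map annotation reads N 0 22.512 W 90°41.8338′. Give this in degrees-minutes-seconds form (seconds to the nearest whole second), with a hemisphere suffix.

0°22′31″ N, 90°41′50″ W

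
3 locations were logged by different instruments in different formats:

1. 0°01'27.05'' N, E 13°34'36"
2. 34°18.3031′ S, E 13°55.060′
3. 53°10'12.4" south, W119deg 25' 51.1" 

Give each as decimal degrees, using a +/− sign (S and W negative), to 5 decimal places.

1. 0.02418, 13.57667
2. -34.30505, 13.91767
3. -53.17011, -119.43086

Point 1:
  φ: 0 + 1/60 + 27.05/3600 = 0.024181
  N ⇒ keep positive
  Lon: 34′ + 36″ = 34.60000′; 13 + 34.60000/60 = 13.576667
  E ⇒ keep positive
Point 2:
  Latitude: 18.3031′ = 0.305052°; total 34.305052
  hemisphere S, so the sign is −
  Lon: 13 + 55.06/60 = 13.917667
  E → positive
Point 3:
  φ: 53 + 10/60 + 12.4/3600 = 53.170111
  S → negative
  Longitude: 25′ + 51.1″ = 25.85167′; 119 + 25.85167/60 = 119.430861
  W ⇒ negate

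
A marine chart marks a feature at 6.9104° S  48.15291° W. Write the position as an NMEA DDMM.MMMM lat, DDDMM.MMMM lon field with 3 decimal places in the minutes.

0654.624,S / 04809.175,W

Lat: fractional part 0.910400 → 54.62400 minutes
Longitude: minutes = (48.152910 − 48) × 60 = 9.17460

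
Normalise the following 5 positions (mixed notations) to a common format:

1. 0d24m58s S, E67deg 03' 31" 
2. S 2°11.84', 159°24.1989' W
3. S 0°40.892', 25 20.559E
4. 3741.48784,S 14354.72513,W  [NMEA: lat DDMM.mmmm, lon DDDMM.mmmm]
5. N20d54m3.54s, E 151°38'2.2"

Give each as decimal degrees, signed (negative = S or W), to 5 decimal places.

Point 1:
  Lat: 24′ + 58″ = 24.96667′; 0 + 24.96667/60 = 0.416111
  S → negative
  Longitude: 67 + 3/60 + 31/3600 = 67.058611
  E ⇒ keep positive
Point 2:
  φ: 2 + 11.84/60 = 2.197333
  S → negative
  Lon: 159 + 24.1989/60 = 159.403315
  hemisphere W, so the sign is −
Point 3:
  Lat: 40.892′ = 0.681533°; total 0.681533
  S ⇒ negate
  Longitude: 20.559′ = 0.342650°; total 25.342650
  E ⇒ keep positive
Point 4:
  φ: degrees = first 2 digits = 37, minutes = 41.48784; 37 + 41.48784/60 = 37.691464
  S → negative
  λ: split at 3 digits → 143° and 54.72513′; 143 + 54.72513/60 = 143.912086
  W → negative
Point 5:
  Lat: 20 + 54/60 + 3.54/3600 = 20.900983
  N ⇒ keep positive
  λ: 38′ + 2.2″ = 38.03667′; 151 + 38.03667/60 = 151.633944
  E ⇒ keep positive

1. -0.41611, 67.05861
2. -2.19733, -159.40332
3. -0.68153, 25.34265
4. -37.69146, -143.91209
5. 20.90098, 151.63394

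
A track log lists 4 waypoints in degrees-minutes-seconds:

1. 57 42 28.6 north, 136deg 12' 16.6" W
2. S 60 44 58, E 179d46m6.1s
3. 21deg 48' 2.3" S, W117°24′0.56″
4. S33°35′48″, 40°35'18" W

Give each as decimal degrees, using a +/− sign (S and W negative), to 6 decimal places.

Point 1:
  Lat: 57 + 42/60 + 28.6/3600 = 57.7079444
  N ⇒ keep positive
  Longitude: 136 + 12/60 + 16.6/3600 = 136.2046111
  W ⇒ negate
Point 2:
  Latitude: 60 + 44/60 + 58/3600 = 60.7494444
  hemisphere S, so the sign is −
  Lon: 46′ + 6.1″ = 46.10167′; 179 + 46.10167/60 = 179.7683611
  E ⇒ keep positive
Point 3:
  Lat: 21° + 48/60 + 2.3/3600 = 21 + 0.800000 + 0.000639 = 21.8006389
  hemisphere S, so the sign is −
  λ: 117° + 24/60 + 0.56/3600 = 117 + 0.400000 + 0.000156 = 117.4001556
  W ⇒ negate
Point 4:
  Lat: 33° + 35/60 + 48/3600 = 33 + 0.583333 + 0.013333 = 33.5966667
  hemisphere S, so the sign is −
  Lon: 35′ + 18″ = 35.30000′; 40 + 35.30000/60 = 40.5883333
  W → negative

1. 57.707944, -136.204611
2. -60.749444, 179.768361
3. -21.800639, -117.400156
4. -33.596667, -40.588333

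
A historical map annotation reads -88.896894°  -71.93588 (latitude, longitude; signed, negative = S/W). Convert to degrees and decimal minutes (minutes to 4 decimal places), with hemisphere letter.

88° 53.8136′ S, 71° 56.1528′ W

Latitude is negative → S; |value| = 88.896894
Latitude: fractional part 0.896894 → 53.813640 minutes
Longitude is negative → W; |value| = 71.935880
λ: 71° + 0.935880 × 60 = 71° 56.152800′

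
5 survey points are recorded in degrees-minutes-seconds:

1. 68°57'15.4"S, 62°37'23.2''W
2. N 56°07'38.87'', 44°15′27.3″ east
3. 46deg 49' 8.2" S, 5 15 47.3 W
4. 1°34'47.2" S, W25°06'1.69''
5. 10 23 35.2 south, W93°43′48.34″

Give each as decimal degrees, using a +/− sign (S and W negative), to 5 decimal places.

Point 1:
  Latitude: 68 + 57/60 + 15.4/3600 = 68.954278
  hemisphere S, so the sign is −
  Longitude: 62° + 37/60 + 23.2/3600 = 62 + 0.616667 + 0.006444 = 62.623111
  hemisphere W, so the sign is −
Point 2:
  φ: 7′ + 38.87″ = 7.64783′; 56 + 7.64783/60 = 56.127464
  N → positive
  Longitude: 44° + 15/60 + 27.3/3600 = 44 + 0.250000 + 0.007583 = 44.257583
  E → positive
Point 3:
  φ: 46 + 49/60 + 8.2/3600 = 46.818944
  S ⇒ negate
  Lon: 15′ + 47.3″ = 15.78833′; 5 + 15.78833/60 = 5.263139
  W → negative
Point 4:
  φ: 1 + 34/60 + 47.2/3600 = 1.579778
  hemisphere S, so the sign is −
  Longitude: 25 + 6/60 + 1.69/3600 = 25.100469
  W → negative
Point 5:
  Latitude: 10 + 23/60 + 35.2/3600 = 10.393111
  hemisphere S, so the sign is −
  Lon: 43′ + 48.34″ = 43.80567′; 93 + 43.80567/60 = 93.730094
  W → negative

1. -68.95428, -62.62311
2. 56.12746, 44.25758
3. -46.81894, -5.26314
4. -1.57978, -25.10047
5. -10.39311, -93.73009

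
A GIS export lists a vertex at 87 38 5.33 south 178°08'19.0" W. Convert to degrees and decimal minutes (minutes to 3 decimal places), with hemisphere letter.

87° 38.089′ S, 178° 8.317′ W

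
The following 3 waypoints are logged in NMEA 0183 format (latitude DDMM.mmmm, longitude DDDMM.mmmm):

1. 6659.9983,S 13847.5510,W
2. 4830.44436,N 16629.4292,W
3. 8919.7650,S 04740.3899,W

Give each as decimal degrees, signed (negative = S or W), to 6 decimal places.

Point 1:
  φ: split at 2 digits → 66° and 59.9983′; 66 + 59.9983/60 = 66.9999717
  hemisphere S, so the sign is −
  Longitude: degrees = first 3 digits = 138, minutes = 47.551; 138 + 47.551/60 = 138.7925167
  W → negative
Point 2:
  Lat: split at 2 digits → 48° and 30.44436′; 48 + 30.44436/60 = 48.5074060
  N ⇒ keep positive
  λ: split at 3 digits → 166° and 29.4292′; 166 + 29.4292/60 = 166.4904867
  W ⇒ negate
Point 3:
  Latitude: split at 2 digits → 89° and 19.765′; 89 + 19.765/60 = 89.3294167
  hemisphere S, so the sign is −
  Lon: split at 3 digits → 047° and 40.3899′; 47 + 40.3899/60 = 47.6731650
  hemisphere W, so the sign is −

1. -66.999972, -138.792517
2. 48.507406, -166.490487
3. -89.329417, -47.673165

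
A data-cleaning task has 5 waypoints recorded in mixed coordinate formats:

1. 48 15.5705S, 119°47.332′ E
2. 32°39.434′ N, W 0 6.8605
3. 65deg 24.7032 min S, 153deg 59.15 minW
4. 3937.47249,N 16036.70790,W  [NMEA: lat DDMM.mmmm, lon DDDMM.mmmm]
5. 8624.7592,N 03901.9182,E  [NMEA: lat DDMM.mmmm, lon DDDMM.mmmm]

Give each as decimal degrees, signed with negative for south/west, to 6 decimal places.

1. -48.259508, 119.788867
2. 32.657233, -0.114342
3. -65.411720, -153.985833
4. 39.624542, -160.611798
5. 86.412653, 39.031970

Point 1:
  Lat: 48 + 15.5705/60 = 48.2595083
  hemisphere S, so the sign is −
  λ: 119 + 47.332/60 = 119.7888667
  E ⇒ keep positive
Point 2:
  Latitude: 32 + 39.434/60 = 32.6572333
  N ⇒ keep positive
  λ: 0 + 6.8605/60 = 0.1143417
  W ⇒ negate
Point 3:
  Latitude: 65 + 24.7032/60 = 65.4117200
  S ⇒ negate
  Longitude: 153 + 59.15/60 = 153.9858333
  W → negative
Point 4:
  φ: degrees = first 2 digits = 39, minutes = 37.47249; 39 + 37.47249/60 = 39.6245415
  N ⇒ keep positive
  Longitude: degrees = first 3 digits = 160, minutes = 36.7079; 160 + 36.7079/60 = 160.6117983
  W ⇒ negate
Point 5:
  Lat: degrees = first 2 digits = 86, minutes = 24.7592; 86 + 24.7592/60 = 86.4126533
  N ⇒ keep positive
  λ: split at 3 digits → 039° and 1.9182′; 39 + 1.9182/60 = 39.0319700
  E → positive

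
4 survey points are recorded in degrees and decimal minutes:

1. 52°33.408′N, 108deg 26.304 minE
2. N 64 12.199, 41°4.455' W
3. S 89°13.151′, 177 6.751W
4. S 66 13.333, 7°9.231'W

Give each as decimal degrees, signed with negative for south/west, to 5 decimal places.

Point 1:
  φ: 52 + 33.408/60 = 52.556800
  N ⇒ keep positive
  λ: 108 + 26.304/60 = 108.438400
  E → positive
Point 2:
  Lat: 12.199′ = 0.203317°; total 64.203317
  N ⇒ keep positive
  Lon: 41 + 4.455/60 = 41.074250
  W ⇒ negate
Point 3:
  Latitude: 89 + 13.151/60 = 89.219183
  hemisphere S, so the sign is −
  Longitude: 6.751′ = 0.112517°; total 177.112517
  W → negative
Point 4:
  Latitude: 13.333′ = 0.222217°; total 66.222217
  S → negative
  λ: 7 + 9.231/60 = 7.153850
  hemisphere W, so the sign is −

1. 52.55680, 108.43840
2. 64.20332, -41.07425
3. -89.21918, -177.11252
4. -66.22222, -7.15385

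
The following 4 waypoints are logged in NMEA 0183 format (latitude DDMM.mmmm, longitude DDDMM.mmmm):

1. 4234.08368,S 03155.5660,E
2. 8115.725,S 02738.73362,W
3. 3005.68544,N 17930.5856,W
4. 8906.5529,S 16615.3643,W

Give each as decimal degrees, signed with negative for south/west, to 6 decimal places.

Point 1:
  φ: split at 2 digits → 42° and 34.08368′; 42 + 34.08368/60 = 42.5680613
  hemisphere S, so the sign is −
  λ: split at 3 digits → 031° and 55.566′; 31 + 55.566/60 = 31.9261000
  E → positive
Point 2:
  Latitude: split at 2 digits → 81° and 15.725′; 81 + 15.725/60 = 81.2620833
  S → negative
  Longitude: degrees = first 3 digits = 27, minutes = 38.73362; 27 + 38.73362/60 = 27.6455603
  W → negative
Point 3:
  Lat: degrees = first 2 digits = 30, minutes = 5.68544; 30 + 5.68544/60 = 30.0947573
  N ⇒ keep positive
  λ: degrees = first 3 digits = 179, minutes = 30.5856; 179 + 30.5856/60 = 179.5097600
  W ⇒ negate
Point 4:
  φ: degrees = first 2 digits = 89, minutes = 6.5529; 89 + 6.5529/60 = 89.1092150
  S ⇒ negate
  λ: split at 3 digits → 166° and 15.3643′; 166 + 15.3643/60 = 166.2560717
  W ⇒ negate

1. -42.568061, 31.926100
2. -81.262083, -27.645560
3. 30.094757, -179.509760
4. -89.109215, -166.256072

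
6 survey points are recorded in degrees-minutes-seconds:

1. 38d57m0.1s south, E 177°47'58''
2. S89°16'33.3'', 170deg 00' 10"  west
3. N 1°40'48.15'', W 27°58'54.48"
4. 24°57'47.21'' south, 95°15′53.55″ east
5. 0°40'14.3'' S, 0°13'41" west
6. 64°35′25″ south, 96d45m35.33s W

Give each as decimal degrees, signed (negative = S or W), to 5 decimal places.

1. -38.95003, 177.79944
2. -89.27592, -170.00278
3. 1.68004, -27.98180
4. -24.96311, 95.26488
5. -0.67064, -0.22806
6. -64.59028, -96.75981

Point 1:
  φ: 38° + 57/60 + 0.1/3600 = 38 + 0.950000 + 0.000028 = 38.950028
  hemisphere S, so the sign is −
  Lon: 177 + 47/60 + 58/3600 = 177.799444
  E → positive
Point 2:
  φ: 89° + 16/60 + 33.3/3600 = 89 + 0.266667 + 0.009250 = 89.275917
  hemisphere S, so the sign is −
  Lon: 0′ + 10″ = 0.16667′; 170 + 0.16667/60 = 170.002778
  W → negative
Point 3:
  φ: 1° + 40/60 + 48.15/3600 = 1 + 0.666667 + 0.013375 = 1.680042
  N ⇒ keep positive
  λ: 27 + 58/60 + 54.48/3600 = 27.981800
  W ⇒ negate
Point 4:
  φ: 57′ + 47.21″ = 57.78683′; 24 + 57.78683/60 = 24.963114
  S → negative
  Longitude: 95 + 15/60 + 53.55/3600 = 95.264875
  E → positive
Point 5:
  Latitude: 40′ + 14.3″ = 40.23833′; 0 + 40.23833/60 = 0.670639
  S ⇒ negate
  Lon: 0 + 13/60 + 41/3600 = 0.228056
  W → negative
Point 6:
  Lat: 64 + 35/60 + 25/3600 = 64.590278
  hemisphere S, so the sign is −
  Longitude: 96° + 45/60 + 35.33/3600 = 96 + 0.750000 + 0.009814 = 96.759814
  hemisphere W, so the sign is −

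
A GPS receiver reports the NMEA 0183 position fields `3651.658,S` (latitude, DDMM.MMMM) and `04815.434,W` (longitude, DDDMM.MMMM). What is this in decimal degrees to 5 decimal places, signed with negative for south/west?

-36.86097, -48.25723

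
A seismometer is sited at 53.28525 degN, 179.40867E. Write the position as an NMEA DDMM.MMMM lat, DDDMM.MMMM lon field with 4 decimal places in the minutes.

5317.1150,N / 17924.5202,E

Latitude: minutes = (53.285250 − 53) × 60 = 17.115000
Longitude: minutes = (179.408670 − 179) × 60 = 24.520200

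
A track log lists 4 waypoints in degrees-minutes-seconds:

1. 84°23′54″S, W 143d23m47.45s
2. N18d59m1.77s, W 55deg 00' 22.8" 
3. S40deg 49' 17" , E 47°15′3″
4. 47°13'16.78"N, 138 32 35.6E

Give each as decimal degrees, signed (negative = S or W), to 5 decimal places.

Point 1:
  φ: 84° + 23/60 + 54/3600 = 84 + 0.383333 + 0.015000 = 84.398333
  S ⇒ negate
  λ: 143 + 23/60 + 47.45/3600 = 143.396514
  hemisphere W, so the sign is −
Point 2:
  Lat: 18° + 59/60 + 1.77/3600 = 18 + 0.983333 + 0.000492 = 18.983825
  N → positive
  Lon: 55° + 0/60 + 22.8/3600 = 55 + 0.000000 + 0.006333 = 55.006333
  hemisphere W, so the sign is −
Point 3:
  Lat: 40° + 49/60 + 17/3600 = 40 + 0.816667 + 0.004722 = 40.821389
  S → negative
  λ: 47 + 15/60 + 3/3600 = 47.250833
  E ⇒ keep positive
Point 4:
  Latitude: 47 + 13/60 + 16.78/3600 = 47.221328
  N → positive
  Longitude: 138° + 32/60 + 35.6/3600 = 138 + 0.533333 + 0.009889 = 138.543222
  E ⇒ keep positive

1. -84.39833, -143.39651
2. 18.98383, -55.00633
3. -40.82139, 47.25083
4. 47.22133, 138.54322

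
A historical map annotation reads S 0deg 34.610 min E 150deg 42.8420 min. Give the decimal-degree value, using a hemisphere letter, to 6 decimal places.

0.576833° S, 150.714033° E

φ: 0 + 34.61/60 = 0.5768333
λ: 150 + 42.842/60 = 150.7140333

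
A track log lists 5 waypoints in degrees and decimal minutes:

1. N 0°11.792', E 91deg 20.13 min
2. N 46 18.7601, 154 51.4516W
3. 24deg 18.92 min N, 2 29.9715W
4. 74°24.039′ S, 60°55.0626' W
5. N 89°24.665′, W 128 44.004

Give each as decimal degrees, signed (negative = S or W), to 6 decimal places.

Point 1:
  Latitude: 0 + 11.792/60 = 0.1965333
  N → positive
  λ: 91 + 20.13/60 = 91.3355000
  E → positive
Point 2:
  Latitude: 18.7601′ = 0.312668°; total 46.3126683
  N → positive
  Lon: 51.4516′ = 0.857527°; total 154.8575267
  W → negative
Point 3:
  Lat: 24 + 18.92/60 = 24.3153333
  N → positive
  Longitude: 2 + 29.9715/60 = 2.4995250
  W → negative
Point 4:
  Lat: 24.039′ = 0.400650°; total 74.4006500
  hemisphere S, so the sign is −
  Longitude: 60 + 55.0626/60 = 60.9177100
  W → negative
Point 5:
  φ: 24.665′ = 0.411083°; total 89.4110833
  N → positive
  λ: 128 + 44.004/60 = 128.7334000
  W ⇒ negate

1. 0.196533, 91.335500
2. 46.312668, -154.857527
3. 24.315333, -2.499525
4. -74.400650, -60.917710
5. 89.411083, -128.733400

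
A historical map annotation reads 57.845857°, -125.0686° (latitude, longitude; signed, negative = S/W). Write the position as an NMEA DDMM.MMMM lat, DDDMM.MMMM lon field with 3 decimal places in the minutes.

φ: 57° + 0.845857 × 60 = 57° 50.75142′
Longitude is negative → W; |value| = 125.068600
λ: 125° + 0.068600 × 60 = 125° 4.11600′

5750.751,N / 12504.116,W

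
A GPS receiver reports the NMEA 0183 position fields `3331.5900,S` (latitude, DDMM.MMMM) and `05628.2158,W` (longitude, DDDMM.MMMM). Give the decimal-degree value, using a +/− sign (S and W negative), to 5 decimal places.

-33.52650, -56.47026

Latitude: split at 2 digits → 33° and 31.59′; 33 + 31.59/60 = 33.526500
hemisphere S, so the sign is −
Lon: split at 3 digits → 056° and 28.2158′; 56 + 28.2158/60 = 56.470263
hemisphere W, so the sign is −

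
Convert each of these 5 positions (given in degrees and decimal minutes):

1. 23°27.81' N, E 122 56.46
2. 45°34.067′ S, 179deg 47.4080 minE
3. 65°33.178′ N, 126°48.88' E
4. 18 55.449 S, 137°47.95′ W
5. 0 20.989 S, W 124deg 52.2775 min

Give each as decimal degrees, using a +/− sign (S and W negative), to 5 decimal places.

1. 23.46350, 122.94100
2. -45.56778, 179.79013
3. 65.55297, 126.81467
4. -18.92415, -137.79917
5. -0.34982, -124.87129

Point 1:
  Latitude: 27.81′ = 0.463500°; total 23.463500
  N → positive
  Lon: 122 + 56.46/60 = 122.941000
  E → positive
Point 2:
  φ: 45 + 34.067/60 = 45.567783
  S ⇒ negate
  Longitude: 47.408′ = 0.790133°; total 179.790133
  E ⇒ keep positive
Point 3:
  Latitude: 65 + 33.178/60 = 65.552967
  N ⇒ keep positive
  Lon: 126 + 48.88/60 = 126.814667
  E → positive
Point 4:
  Latitude: 55.449′ = 0.924150°; total 18.924150
  S → negative
  λ: 137 + 47.95/60 = 137.799167
  W → negative
Point 5:
  Lat: 0 + 20.989/60 = 0.349817
  hemisphere S, so the sign is −
  Lon: 124 + 52.2775/60 = 124.871292
  hemisphere W, so the sign is −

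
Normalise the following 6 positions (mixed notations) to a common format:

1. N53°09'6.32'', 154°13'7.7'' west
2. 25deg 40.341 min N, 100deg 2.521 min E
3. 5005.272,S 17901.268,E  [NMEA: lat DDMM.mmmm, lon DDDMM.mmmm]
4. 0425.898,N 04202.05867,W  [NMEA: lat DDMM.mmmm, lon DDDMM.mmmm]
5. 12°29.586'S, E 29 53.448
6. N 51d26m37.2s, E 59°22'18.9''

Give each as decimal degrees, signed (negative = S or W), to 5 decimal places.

Point 1:
  Latitude: 53° + 9/60 + 6.32/3600 = 53 + 0.150000 + 0.001756 = 53.151756
  N ⇒ keep positive
  λ: 13′ + 7.7″ = 13.12833′; 154 + 13.12833/60 = 154.218806
  W → negative
Point 2:
  Latitude: 40.341′ = 0.672350°; total 25.672350
  N ⇒ keep positive
  λ: 100 + 2.521/60 = 100.042017
  E ⇒ keep positive
Point 3:
  Lat: split at 2 digits → 50° and 5.272′; 50 + 5.272/60 = 50.087867
  S → negative
  λ: degrees = first 3 digits = 179, minutes = 1.268; 179 + 1.268/60 = 179.021133
  E ⇒ keep positive
Point 4:
  Latitude: split at 2 digits → 04° and 25.898′; 4 + 25.898/60 = 4.431633
  N ⇒ keep positive
  λ: split at 3 digits → 042° and 2.05867′; 42 + 2.05867/60 = 42.034311
  W → negative
Point 5:
  Latitude: 12 + 29.586/60 = 12.493100
  hemisphere S, so the sign is −
  λ: 29 + 53.448/60 = 29.890800
  E → positive
Point 6:
  Lat: 26′ + 37.2″ = 26.62000′; 51 + 26.62000/60 = 51.443667
  N → positive
  Longitude: 59° + 22/60 + 18.9/3600 = 59 + 0.366667 + 0.005250 = 59.371917
  E → positive

1. 53.15176, -154.21881
2. 25.67235, 100.04202
3. -50.08787, 179.02113
4. 4.43163, -42.03431
5. -12.49310, 29.89080
6. 51.44367, 59.37192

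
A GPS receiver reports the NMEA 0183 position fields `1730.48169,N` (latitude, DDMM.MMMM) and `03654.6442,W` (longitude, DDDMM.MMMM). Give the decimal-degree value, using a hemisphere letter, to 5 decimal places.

17.50803° N, 36.91074° W

φ: split at 2 digits → 17° and 30.48169′; 17 + 30.48169/60 = 17.508028
Lon: degrees = first 3 digits = 36, minutes = 54.6442; 36 + 54.6442/60 = 36.910737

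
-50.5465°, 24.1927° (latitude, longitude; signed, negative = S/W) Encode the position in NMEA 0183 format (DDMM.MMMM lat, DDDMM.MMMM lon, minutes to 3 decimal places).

5032.790,S / 02411.562,E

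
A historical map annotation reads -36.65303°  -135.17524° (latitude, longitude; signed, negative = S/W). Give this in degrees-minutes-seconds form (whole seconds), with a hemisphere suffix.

36°39′11″ S, 135°10′31″ W

Latitude is negative → S; |value| = 36.653030
φ: 0.653030° → 39.18180′; 0.18180 × 60 = 10.91″
Longitude is negative → W; |value| = 135.175240
Longitude: whole degrees 135; 10.51440′ → 10′ and 30.86″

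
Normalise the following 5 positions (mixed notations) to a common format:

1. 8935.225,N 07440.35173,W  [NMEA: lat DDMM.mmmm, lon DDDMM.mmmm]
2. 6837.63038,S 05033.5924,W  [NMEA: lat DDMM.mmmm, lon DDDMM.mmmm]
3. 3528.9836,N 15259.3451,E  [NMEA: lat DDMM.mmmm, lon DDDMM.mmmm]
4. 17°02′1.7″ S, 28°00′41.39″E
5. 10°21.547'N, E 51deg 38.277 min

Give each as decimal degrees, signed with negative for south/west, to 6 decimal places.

1. 89.587083, -74.672529
2. -68.627173, -50.559873
3. 35.483060, 152.989085
4. -17.033806, 28.011497
5. 10.359117, 51.637950

Point 1:
  Latitude: split at 2 digits → 89° and 35.225′; 89 + 35.225/60 = 89.5870833
  N → positive
  λ: split at 3 digits → 074° and 40.35173′; 74 + 40.35173/60 = 74.6725288
  W → negative
Point 2:
  Latitude: split at 2 digits → 68° and 37.63038′; 68 + 37.63038/60 = 68.6271730
  S → negative
  Longitude: split at 3 digits → 050° and 33.5924′; 50 + 33.5924/60 = 50.5598733
  hemisphere W, so the sign is −
Point 3:
  Latitude: split at 2 digits → 35° and 28.9836′; 35 + 28.9836/60 = 35.4830600
  N ⇒ keep positive
  Lon: split at 3 digits → 152° and 59.3451′; 152 + 59.3451/60 = 152.9890850
  E → positive
Point 4:
  φ: 2′ + 1.7″ = 2.02833′; 17 + 2.02833/60 = 17.0338056
  hemisphere S, so the sign is −
  Lon: 28 + 0/60 + 41.39/3600 = 28.0114972
  E ⇒ keep positive
Point 5:
  Lat: 21.547′ = 0.359117°; total 10.3591167
  N ⇒ keep positive
  Longitude: 38.277′ = 0.637950°; total 51.6379500
  E → positive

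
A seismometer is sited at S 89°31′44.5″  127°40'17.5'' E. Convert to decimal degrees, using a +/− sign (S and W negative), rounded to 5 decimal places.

-89.52903, 127.67153

φ: 31′ + 44.5″ = 31.74167′; 89 + 31.74167/60 = 89.529028
S → negative
Lon: 127 + 40/60 + 17.5/3600 = 127.671528
E → positive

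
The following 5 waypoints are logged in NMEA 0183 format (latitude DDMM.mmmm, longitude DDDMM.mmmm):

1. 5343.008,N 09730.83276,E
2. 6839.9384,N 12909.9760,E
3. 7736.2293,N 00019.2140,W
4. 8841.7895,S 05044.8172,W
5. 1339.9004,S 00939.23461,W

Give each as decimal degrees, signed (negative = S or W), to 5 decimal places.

1. 53.71680, 97.51388
2. 68.66564, 129.16627
3. 77.60382, -0.32023
4. -88.69649, -50.74695
5. -13.66501, -9.65391

Point 1:
  φ: degrees = first 2 digits = 53, minutes = 43.008; 53 + 43.008/60 = 53.716800
  N → positive
  Lon: degrees = first 3 digits = 97, minutes = 30.83276; 97 + 30.83276/60 = 97.513879
  E ⇒ keep positive
Point 2:
  Latitude: degrees = first 2 digits = 68, minutes = 39.9384; 68 + 39.9384/60 = 68.665640
  N → positive
  Longitude: degrees = first 3 digits = 129, minutes = 9.976; 129 + 9.976/60 = 129.166267
  E → positive
Point 3:
  Latitude: degrees = first 2 digits = 77, minutes = 36.2293; 77 + 36.2293/60 = 77.603822
  N → positive
  Longitude: split at 3 digits → 000° and 19.214′; 0 + 19.214/60 = 0.320233
  W ⇒ negate
Point 4:
  Lat: degrees = first 2 digits = 88, minutes = 41.7895; 88 + 41.7895/60 = 88.696492
  hemisphere S, so the sign is −
  Longitude: degrees = first 3 digits = 50, minutes = 44.8172; 50 + 44.8172/60 = 50.746953
  W ⇒ negate
Point 5:
  φ: degrees = first 2 digits = 13, minutes = 39.9004; 13 + 39.9004/60 = 13.665007
  S → negative
  λ: degrees = first 3 digits = 9, minutes = 39.23461; 9 + 39.23461/60 = 9.653910
  hemisphere W, so the sign is −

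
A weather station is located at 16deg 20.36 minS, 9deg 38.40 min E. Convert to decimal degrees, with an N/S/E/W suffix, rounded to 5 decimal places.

φ: 16 + 20.36/60 = 16.339333
λ: 38.4′ = 0.640000°; total 9.640000

16.33933° S, 9.64000° E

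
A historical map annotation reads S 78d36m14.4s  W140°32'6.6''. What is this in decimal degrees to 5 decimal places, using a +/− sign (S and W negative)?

Latitude: 78 + 36/60 + 14.4/3600 = 78.604000
S ⇒ negate
Longitude: 140° + 32/60 + 6.6/3600 = 140 + 0.533333 + 0.001833 = 140.535167
W ⇒ negate

-78.60400, -140.53517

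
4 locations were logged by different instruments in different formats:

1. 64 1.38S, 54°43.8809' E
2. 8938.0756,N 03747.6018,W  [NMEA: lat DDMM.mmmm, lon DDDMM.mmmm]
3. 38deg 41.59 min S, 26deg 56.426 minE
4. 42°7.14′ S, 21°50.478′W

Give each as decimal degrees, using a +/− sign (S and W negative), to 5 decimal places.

Point 1:
  Latitude: 1.38′ = 0.023000°; total 64.023000
  S ⇒ negate
  λ: 43.8809′ = 0.731348°; total 54.731348
  E ⇒ keep positive
Point 2:
  Lat: split at 2 digits → 89° and 38.0756′; 89 + 38.0756/60 = 89.634593
  N → positive
  Lon: degrees = first 3 digits = 37, minutes = 47.6018; 37 + 47.6018/60 = 37.793363
  W → negative
Point 3:
  Latitude: 41.59′ = 0.693167°; total 38.693167
  hemisphere S, so the sign is −
  λ: 26 + 56.426/60 = 26.940433
  E → positive
Point 4:
  Latitude: 42 + 7.14/60 = 42.119000
  S → negative
  λ: 50.478′ = 0.841300°; total 21.841300
  hemisphere W, so the sign is −

1. -64.02300, 54.73135
2. 89.63459, -37.79336
3. -38.69317, 26.94043
4. -42.11900, -21.84130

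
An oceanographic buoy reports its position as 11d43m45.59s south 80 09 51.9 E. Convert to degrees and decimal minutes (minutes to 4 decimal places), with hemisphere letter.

Lat: 43 + 45.59/60 = 43.759833′
λ: seconds/60 = 0.86500; minutes = 9 + 0.86500 = 9.865000

11° 43.7598′ S, 80° 9.8650′ E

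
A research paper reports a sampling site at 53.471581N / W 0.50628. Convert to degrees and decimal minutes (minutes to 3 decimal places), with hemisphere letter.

Latitude: 53° + 0.471581 × 60 = 53° 28.29486′
λ: 0° + 0.506280 × 60 = 0° 30.37680′

53° 28.295′ N, 0° 30.377′ W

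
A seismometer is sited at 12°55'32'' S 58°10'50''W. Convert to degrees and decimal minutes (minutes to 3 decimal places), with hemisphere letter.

φ: seconds/60 = 0.53333; minutes = 55 + 0.53333 = 55.53333
Lon: seconds/60 = 0.83333; minutes = 10 + 0.83333 = 10.83333

12° 55.533′ S, 58° 10.833′ W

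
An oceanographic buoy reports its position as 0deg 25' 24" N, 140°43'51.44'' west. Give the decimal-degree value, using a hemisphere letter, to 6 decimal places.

φ: 0° + 25/60 + 24/3600 = 0 + 0.416667 + 0.006667 = 0.4233333
Longitude: 140° + 43/60 + 51.44/3600 = 140 + 0.716667 + 0.014289 = 140.7309556

0.423333° N, 140.730956° W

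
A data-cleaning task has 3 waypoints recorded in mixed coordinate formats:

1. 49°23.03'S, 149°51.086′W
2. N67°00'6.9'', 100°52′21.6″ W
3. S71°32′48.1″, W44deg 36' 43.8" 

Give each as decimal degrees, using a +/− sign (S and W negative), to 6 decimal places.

Point 1:
  φ: 49 + 23.03/60 = 49.3838333
  hemisphere S, so the sign is −
  Longitude: 149 + 51.086/60 = 149.8514333
  W ⇒ negate
Point 2:
  Lat: 67 + 0/60 + 6.9/3600 = 67.0019167
  N ⇒ keep positive
  Lon: 100° + 52/60 + 21.6/3600 = 100 + 0.866667 + 0.006000 = 100.8726667
  hemisphere W, so the sign is −
Point 3:
  φ: 32′ + 48.1″ = 32.80167′; 71 + 32.80167/60 = 71.5466944
  S → negative
  Longitude: 44 + 36/60 + 43.8/3600 = 44.6121667
  W ⇒ negate

1. -49.383833, -149.851433
2. 67.001917, -100.872667
3. -71.546694, -44.612167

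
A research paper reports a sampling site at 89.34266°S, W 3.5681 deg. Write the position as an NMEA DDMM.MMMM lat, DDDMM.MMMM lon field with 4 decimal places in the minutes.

8920.5596,S / 00334.0860,W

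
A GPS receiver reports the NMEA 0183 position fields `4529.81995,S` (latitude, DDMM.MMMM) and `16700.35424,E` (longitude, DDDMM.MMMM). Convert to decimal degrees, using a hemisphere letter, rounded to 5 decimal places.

φ: degrees = first 2 digits = 45, minutes = 29.81995; 45 + 29.81995/60 = 45.496999
Lon: degrees = first 3 digits = 167, minutes = 0.35424; 167 + 0.35424/60 = 167.005904

45.49700° S, 167.00590° E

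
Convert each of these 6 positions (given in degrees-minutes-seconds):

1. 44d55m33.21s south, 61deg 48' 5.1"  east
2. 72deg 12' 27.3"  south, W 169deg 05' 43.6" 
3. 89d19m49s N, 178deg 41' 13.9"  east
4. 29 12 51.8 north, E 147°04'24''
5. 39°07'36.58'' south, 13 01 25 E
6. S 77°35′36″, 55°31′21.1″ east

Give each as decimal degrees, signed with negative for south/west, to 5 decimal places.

1. -44.92589, 61.80142
2. -72.20758, -169.09544
3. 89.33028, 178.68719
4. 29.21439, 147.07333
5. -39.12683, 13.02361
6. -77.59333, 55.52253

Point 1:
  Latitude: 44° + 55/60 + 33.21/3600 = 44 + 0.916667 + 0.009225 = 44.925892
  S → negative
  Longitude: 61° + 48/60 + 5.1/3600 = 61 + 0.800000 + 0.001417 = 61.801417
  E ⇒ keep positive
Point 2:
  Lat: 72 + 12/60 + 27.3/3600 = 72.207583
  S → negative
  Longitude: 169° + 5/60 + 43.6/3600 = 169 + 0.083333 + 0.012111 = 169.095444
  W ⇒ negate
Point 3:
  Latitude: 19′ + 49″ = 19.81667′; 89 + 19.81667/60 = 89.330278
  N → positive
  λ: 178° + 41/60 + 13.9/3600 = 178 + 0.683333 + 0.003861 = 178.687194
  E → positive
Point 4:
  φ: 12′ + 51.8″ = 12.86333′; 29 + 12.86333/60 = 29.214389
  N → positive
  Longitude: 147° + 4/60 + 24/3600 = 147 + 0.066667 + 0.006667 = 147.073333
  E ⇒ keep positive
Point 5:
  Lat: 39 + 7/60 + 36.58/3600 = 39.126828
  S → negative
  λ: 1′ + 25″ = 1.41667′; 13 + 1.41667/60 = 13.023611
  E ⇒ keep positive
Point 6:
  Lat: 77° + 35/60 + 36/3600 = 77 + 0.583333 + 0.010000 = 77.593333
  hemisphere S, so the sign is −
  Lon: 55° + 31/60 + 21.1/3600 = 55 + 0.516667 + 0.005861 = 55.522528
  E ⇒ keep positive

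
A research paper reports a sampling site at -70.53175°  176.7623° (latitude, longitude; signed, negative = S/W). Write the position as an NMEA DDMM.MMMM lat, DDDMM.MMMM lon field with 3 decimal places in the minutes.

7031.905,S / 17645.738,E

Latitude is negative → S; |value| = 70.531750
Lat: 70° + 0.531750 × 60 = 70° 31.90500′
Lon: fractional part 0.762300 → 45.73800 minutes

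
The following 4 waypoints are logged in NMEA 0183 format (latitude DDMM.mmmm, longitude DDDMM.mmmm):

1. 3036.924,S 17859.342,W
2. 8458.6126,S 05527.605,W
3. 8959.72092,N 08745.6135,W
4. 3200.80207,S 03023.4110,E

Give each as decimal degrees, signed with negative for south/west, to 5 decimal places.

Point 1:
  Lat: degrees = first 2 digits = 30, minutes = 36.924; 30 + 36.924/60 = 30.615400
  S → negative
  Lon: split at 3 digits → 178° and 59.342′; 178 + 59.342/60 = 178.989033
  hemisphere W, so the sign is −
Point 2:
  φ: degrees = first 2 digits = 84, minutes = 58.6126; 84 + 58.6126/60 = 84.976877
  S ⇒ negate
  Lon: split at 3 digits → 055° and 27.605′; 55 + 27.605/60 = 55.460083
  W ⇒ negate
Point 3:
  Lat: degrees = first 2 digits = 89, minutes = 59.72092; 89 + 59.72092/60 = 89.995349
  N ⇒ keep positive
  Lon: split at 3 digits → 087° and 45.6135′; 87 + 45.6135/60 = 87.760225
  hemisphere W, so the sign is −
Point 4:
  Latitude: degrees = first 2 digits = 32, minutes = 0.80207; 32 + 0.80207/60 = 32.013368
  hemisphere S, so the sign is −
  λ: split at 3 digits → 030° and 23.411′; 30 + 23.411/60 = 30.390183
  E → positive

1. -30.61540, -178.98903
2. -84.97688, -55.46008
3. 89.99535, -87.76023
4. -32.01337, 30.39018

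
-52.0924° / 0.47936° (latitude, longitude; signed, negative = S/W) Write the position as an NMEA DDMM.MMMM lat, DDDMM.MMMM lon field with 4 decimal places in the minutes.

5205.5440,S / 00028.7616,E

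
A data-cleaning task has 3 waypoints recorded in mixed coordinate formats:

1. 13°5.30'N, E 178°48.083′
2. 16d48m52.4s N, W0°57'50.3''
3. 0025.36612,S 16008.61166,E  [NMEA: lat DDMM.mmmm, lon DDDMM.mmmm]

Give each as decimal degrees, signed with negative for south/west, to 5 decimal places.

1. 13.08833, 178.80138
2. 16.81456, -0.96397
3. -0.42277, 160.14353

Point 1:
  φ: 5.3′ = 0.088333°; total 13.088333
  N ⇒ keep positive
  λ: 48.083′ = 0.801383°; total 178.801383
  E ⇒ keep positive
Point 2:
  Lat: 16 + 48/60 + 52.4/3600 = 16.814556
  N → positive
  Longitude: 0° + 57/60 + 50.3/3600 = 0 + 0.950000 + 0.013972 = 0.963972
  W → negative
Point 3:
  φ: degrees = first 2 digits = 0, minutes = 25.36612; 0 + 25.36612/60 = 0.422769
  S → negative
  Lon: split at 3 digits → 160° and 8.61166′; 160 + 8.61166/60 = 160.143528
  E → positive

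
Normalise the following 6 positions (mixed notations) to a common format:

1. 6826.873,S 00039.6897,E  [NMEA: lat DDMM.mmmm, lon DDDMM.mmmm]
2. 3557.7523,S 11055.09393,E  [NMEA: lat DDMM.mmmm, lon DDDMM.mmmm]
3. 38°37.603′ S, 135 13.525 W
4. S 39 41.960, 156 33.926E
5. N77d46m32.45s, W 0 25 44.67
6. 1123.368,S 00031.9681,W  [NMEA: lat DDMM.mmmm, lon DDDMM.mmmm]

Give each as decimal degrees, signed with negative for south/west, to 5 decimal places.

1. -68.44788, 0.66150
2. -35.96254, 110.91823
3. -38.62672, -135.22542
4. -39.69933, 156.56543
5. 77.77568, -0.42908
6. -11.38947, -0.53280

Point 1:
  Lat: split at 2 digits → 68° and 26.873′; 68 + 26.873/60 = 68.447883
  hemisphere S, so the sign is −
  Longitude: degrees = first 3 digits = 0, minutes = 39.6897; 0 + 39.6897/60 = 0.661495
  E → positive
Point 2:
  Latitude: degrees = first 2 digits = 35, minutes = 57.7523; 35 + 57.7523/60 = 35.962538
  S → negative
  λ: split at 3 digits → 110° and 55.09393′; 110 + 55.09393/60 = 110.918232
  E ⇒ keep positive
Point 3:
  Lat: 38 + 37.603/60 = 38.626717
  S → negative
  λ: 13.525′ = 0.225417°; total 135.225417
  W ⇒ negate
Point 4:
  φ: 41.96′ = 0.699333°; total 39.699333
  S → negative
  λ: 156 + 33.926/60 = 156.565433
  E → positive
Point 5:
  φ: 77° + 46/60 + 32.45/3600 = 77 + 0.766667 + 0.009014 = 77.775681
  N ⇒ keep positive
  Lon: 0 + 25/60 + 44.67/3600 = 0.429075
  hemisphere W, so the sign is −
Point 6:
  Lat: degrees = first 2 digits = 11, minutes = 23.368; 11 + 23.368/60 = 11.389467
  S → negative
  Longitude: degrees = first 3 digits = 0, minutes = 31.9681; 0 + 31.9681/60 = 0.532802
  W ⇒ negate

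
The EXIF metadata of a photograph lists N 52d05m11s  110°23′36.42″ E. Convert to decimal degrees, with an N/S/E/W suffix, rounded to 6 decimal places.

52.086389° N, 110.393450° E

Lat: 52 + 5/60 + 11/3600 = 52.0863889
Lon: 110° + 23/60 + 36.42/3600 = 110 + 0.383333 + 0.010117 = 110.3934500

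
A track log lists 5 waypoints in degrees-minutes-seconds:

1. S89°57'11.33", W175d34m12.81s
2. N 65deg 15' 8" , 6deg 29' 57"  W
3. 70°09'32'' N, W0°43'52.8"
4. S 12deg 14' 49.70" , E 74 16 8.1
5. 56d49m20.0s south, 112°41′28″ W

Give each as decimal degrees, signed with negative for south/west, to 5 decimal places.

1. -89.95315, -175.57023
2. 65.25222, -6.49917
3. 70.15889, -0.73133
4. -12.24714, 74.26892
5. -56.82222, -112.69111

Point 1:
  φ: 57′ + 11.33″ = 57.18883′; 89 + 57.18883/60 = 89.953147
  S → negative
  Longitude: 175° + 34/60 + 12.81/3600 = 175 + 0.566667 + 0.003558 = 175.570225
  W → negative
Point 2:
  Lat: 65° + 15/60 + 8/3600 = 65 + 0.250000 + 0.002222 = 65.252222
  N → positive
  Lon: 29′ + 57″ = 29.95000′; 6 + 29.95000/60 = 6.499167
  hemisphere W, so the sign is −
Point 3:
  Lat: 70 + 9/60 + 32/3600 = 70.158889
  N → positive
  λ: 0 + 43/60 + 52.8/3600 = 0.731333
  hemisphere W, so the sign is −
Point 4:
  φ: 12° + 14/60 + 49.7/3600 = 12 + 0.233333 + 0.013806 = 12.247139
  S → negative
  Longitude: 74 + 16/60 + 8.1/3600 = 74.268917
  E → positive
Point 5:
  Lat: 49′ + 20″ = 49.33333′; 56 + 49.33333/60 = 56.822222
  S → negative
  Longitude: 112 + 41/60 + 28/3600 = 112.691111
  W → negative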